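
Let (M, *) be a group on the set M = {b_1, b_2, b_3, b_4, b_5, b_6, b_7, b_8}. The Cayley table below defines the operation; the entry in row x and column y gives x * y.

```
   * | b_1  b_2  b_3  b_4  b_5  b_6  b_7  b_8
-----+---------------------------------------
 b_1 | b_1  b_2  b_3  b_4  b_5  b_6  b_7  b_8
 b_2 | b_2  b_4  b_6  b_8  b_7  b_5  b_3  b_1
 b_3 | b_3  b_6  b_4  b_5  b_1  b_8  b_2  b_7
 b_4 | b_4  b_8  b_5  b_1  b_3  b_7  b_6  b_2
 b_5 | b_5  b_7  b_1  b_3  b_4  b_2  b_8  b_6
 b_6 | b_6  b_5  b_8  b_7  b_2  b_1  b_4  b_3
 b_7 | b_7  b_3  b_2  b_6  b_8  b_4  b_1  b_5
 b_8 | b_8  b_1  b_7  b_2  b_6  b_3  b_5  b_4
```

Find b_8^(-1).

b_2

First locate the identity: row b_1 matches the header, so b_1 is the identity.
Scan row b_8 for b_1: b_8 * b_2 = b_1. Hence b_8^(-1) = b_2.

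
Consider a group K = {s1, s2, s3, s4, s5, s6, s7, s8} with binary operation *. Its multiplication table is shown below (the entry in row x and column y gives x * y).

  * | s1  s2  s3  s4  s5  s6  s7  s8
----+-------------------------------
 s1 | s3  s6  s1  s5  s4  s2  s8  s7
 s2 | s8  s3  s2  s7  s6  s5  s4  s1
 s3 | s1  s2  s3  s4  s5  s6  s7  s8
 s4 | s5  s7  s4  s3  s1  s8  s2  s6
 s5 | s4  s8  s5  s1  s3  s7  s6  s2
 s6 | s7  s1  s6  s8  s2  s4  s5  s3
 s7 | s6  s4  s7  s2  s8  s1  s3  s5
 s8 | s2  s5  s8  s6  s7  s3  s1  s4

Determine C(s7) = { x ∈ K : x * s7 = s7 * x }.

Compare row s7 with column s7 entry by entry.
s4 * s7 = s2 = s7 * s4, so s4 commutes with s7.
s6 * s7 = s5 but s7 * s6 = s1, so s6 does not.
Collecting the elements that commute with s7: C(s7) = {s2, s3, s4, s7}.
(Structurally, K here is isomorphic to the dihedral group D_4.)

{s2, s3, s4, s7}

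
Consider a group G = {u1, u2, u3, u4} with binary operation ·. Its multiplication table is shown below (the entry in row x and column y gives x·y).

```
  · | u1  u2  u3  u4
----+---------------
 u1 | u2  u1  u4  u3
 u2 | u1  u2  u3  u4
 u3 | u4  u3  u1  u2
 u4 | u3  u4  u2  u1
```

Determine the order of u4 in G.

The identity element is u2 (its row matches the header).
u4^1 = u4
u4^2 = u4·u4 = u1
u4^3 = u1·u4 = u3
u4^4 = u3·u4 = u2
The first power of u4 equal to the identity is u4^4, so ord(u4) = 4.

4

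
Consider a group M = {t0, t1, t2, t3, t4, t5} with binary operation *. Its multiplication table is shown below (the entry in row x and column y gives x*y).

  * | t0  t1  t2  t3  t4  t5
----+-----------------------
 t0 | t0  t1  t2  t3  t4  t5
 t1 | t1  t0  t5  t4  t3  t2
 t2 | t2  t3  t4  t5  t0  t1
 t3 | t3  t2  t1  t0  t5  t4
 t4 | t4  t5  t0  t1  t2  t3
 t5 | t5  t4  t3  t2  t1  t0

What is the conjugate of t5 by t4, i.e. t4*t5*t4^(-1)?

The identity is t0. In row t4, the entry t0 sits in column t2, so t4^(-1) = t2.
t4*t5 = t3
t3*t2 = t1

t1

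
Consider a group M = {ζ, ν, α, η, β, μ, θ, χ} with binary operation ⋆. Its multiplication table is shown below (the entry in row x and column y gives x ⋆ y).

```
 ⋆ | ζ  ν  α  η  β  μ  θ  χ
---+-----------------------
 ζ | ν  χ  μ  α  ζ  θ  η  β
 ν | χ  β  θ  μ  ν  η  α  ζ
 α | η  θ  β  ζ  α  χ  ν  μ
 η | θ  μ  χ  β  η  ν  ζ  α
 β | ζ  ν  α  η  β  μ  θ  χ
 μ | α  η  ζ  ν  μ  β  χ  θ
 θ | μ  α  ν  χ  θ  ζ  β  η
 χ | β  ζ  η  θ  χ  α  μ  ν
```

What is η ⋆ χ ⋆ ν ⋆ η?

χ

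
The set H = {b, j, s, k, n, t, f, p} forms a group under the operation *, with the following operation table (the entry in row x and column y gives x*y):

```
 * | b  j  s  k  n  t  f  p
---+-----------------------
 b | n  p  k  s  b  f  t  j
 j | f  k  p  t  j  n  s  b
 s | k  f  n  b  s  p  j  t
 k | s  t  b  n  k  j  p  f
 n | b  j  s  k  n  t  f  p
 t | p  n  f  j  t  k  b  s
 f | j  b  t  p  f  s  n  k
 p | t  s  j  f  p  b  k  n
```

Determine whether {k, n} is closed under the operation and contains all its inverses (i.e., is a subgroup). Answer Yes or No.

Yes

{k, n} contains the identity n.
Checking products: every product of two elements of {k, n} (read from the table) lies in {k, n}, so the set is closed.
In a finite group, a nonempty closed subset is a subgroup. So {k, n} ≤ H.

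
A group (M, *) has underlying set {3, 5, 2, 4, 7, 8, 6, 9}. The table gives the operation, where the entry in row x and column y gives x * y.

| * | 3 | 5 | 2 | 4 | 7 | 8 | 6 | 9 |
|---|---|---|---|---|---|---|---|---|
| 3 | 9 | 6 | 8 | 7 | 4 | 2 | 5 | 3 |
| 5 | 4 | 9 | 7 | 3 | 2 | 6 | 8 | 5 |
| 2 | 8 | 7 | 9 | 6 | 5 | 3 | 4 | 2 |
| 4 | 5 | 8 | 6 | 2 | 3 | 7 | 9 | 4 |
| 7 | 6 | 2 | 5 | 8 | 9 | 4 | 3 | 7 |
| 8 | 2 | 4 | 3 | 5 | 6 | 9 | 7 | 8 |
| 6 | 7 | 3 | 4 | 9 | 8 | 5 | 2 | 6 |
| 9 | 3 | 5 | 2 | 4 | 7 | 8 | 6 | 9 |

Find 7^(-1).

7

First locate the identity: row 9 matches the header, so 9 is the identity.
Scan row 7 for 9: 7 * 7 = 9. Hence 7^(-1) = 7.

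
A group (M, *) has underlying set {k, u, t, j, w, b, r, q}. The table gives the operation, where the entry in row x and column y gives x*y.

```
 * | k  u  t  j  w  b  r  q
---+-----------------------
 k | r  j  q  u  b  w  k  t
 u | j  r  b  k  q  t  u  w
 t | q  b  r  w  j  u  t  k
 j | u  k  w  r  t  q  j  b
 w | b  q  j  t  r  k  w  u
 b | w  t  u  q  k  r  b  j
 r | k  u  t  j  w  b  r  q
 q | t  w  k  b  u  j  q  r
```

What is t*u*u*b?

u

t*u = b
b*u = t
t*b = u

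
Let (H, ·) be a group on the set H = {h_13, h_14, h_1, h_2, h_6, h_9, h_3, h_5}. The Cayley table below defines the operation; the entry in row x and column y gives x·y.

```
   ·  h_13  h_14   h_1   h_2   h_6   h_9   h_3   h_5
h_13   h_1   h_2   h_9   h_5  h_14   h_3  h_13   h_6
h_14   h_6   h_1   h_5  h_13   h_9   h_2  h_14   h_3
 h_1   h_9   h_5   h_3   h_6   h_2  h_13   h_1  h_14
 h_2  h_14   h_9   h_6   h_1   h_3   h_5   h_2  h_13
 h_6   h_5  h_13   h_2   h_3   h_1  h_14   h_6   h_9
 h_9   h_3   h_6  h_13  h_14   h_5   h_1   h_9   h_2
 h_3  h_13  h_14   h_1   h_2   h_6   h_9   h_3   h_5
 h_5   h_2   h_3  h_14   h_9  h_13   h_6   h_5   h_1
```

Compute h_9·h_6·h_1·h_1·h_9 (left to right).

h_6

h_9·h_6 = h_5
h_5·h_1 = h_14
h_14·h_1 = h_5
h_5·h_9 = h_6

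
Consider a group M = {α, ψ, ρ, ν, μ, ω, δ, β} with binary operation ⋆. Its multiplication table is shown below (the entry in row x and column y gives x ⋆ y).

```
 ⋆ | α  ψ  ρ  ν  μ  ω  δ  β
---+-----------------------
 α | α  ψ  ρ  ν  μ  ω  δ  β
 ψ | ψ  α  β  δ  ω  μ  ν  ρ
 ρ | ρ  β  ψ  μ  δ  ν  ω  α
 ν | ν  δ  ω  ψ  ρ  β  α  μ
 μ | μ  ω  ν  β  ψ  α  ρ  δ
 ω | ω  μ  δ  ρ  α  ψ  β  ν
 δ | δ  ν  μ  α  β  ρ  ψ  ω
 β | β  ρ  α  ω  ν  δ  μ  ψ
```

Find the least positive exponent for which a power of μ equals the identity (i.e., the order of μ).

The identity element is α (its row matches the header).
μ^1 = μ
μ^2 = μ ⋆ μ = ψ
μ^3 = ψ ⋆ μ = ω
μ^4 = ω ⋆ μ = α
The first power of μ equal to the identity is μ^4, so ord(μ) = 4.
(Structurally, M here is isomorphic to the quaternion group Q_8.)

4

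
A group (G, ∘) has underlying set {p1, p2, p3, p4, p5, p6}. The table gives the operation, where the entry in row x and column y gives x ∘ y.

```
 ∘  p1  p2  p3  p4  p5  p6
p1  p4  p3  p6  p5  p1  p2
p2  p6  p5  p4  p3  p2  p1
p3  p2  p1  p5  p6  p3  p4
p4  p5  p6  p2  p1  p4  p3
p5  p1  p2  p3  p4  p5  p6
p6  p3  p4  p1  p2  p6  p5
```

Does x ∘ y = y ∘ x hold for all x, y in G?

No

p1 ∘ p2 = p3 but p2 ∘ p1 = p6.
Since p1 and p2 do not commute, G is not abelian.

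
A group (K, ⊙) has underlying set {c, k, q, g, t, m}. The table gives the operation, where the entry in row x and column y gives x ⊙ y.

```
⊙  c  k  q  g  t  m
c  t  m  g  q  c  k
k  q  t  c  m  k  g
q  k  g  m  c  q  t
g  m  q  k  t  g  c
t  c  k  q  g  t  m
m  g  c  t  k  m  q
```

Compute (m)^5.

m^1 = m
m^2 = m ⊙ m = q
m^3 = q ⊙ m = t
m^4 = t ⊙ m = m
m^5 = m ⊙ m = q
(Structurally, K here is isomorphic to the symmetric group S_3.)

q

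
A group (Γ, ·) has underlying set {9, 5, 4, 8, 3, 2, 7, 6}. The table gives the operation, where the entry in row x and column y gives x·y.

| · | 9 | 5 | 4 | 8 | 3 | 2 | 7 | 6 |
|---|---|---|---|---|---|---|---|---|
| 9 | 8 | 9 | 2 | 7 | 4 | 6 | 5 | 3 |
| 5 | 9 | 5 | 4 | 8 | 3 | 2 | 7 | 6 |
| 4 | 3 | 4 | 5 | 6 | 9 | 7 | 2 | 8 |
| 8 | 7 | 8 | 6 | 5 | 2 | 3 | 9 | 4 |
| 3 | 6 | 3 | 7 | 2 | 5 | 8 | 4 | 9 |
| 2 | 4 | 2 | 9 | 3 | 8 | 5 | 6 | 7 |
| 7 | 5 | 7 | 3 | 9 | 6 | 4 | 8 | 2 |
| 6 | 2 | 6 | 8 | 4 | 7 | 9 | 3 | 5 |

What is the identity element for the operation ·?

5

The identity e satisfies e·x = x for all x, so its row in the table reproduces the column headers.
Row 5 reads: 9, 5, 4, 8, 3, 2, 7, 6 — exactly the header order. So 5 is the identity.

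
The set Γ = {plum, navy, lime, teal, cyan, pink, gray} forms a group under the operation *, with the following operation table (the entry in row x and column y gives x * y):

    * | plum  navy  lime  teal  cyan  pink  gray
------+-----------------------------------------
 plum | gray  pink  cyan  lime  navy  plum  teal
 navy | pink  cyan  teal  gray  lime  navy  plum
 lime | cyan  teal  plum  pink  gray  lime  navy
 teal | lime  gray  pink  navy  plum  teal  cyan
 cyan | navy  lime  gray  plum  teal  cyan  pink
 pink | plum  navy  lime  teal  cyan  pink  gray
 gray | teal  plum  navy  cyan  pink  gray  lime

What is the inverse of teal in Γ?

First locate the identity: row pink matches the header, so pink is the identity.
Scan row teal for pink: teal * lime = pink. Hence teal^(-1) = lime.

lime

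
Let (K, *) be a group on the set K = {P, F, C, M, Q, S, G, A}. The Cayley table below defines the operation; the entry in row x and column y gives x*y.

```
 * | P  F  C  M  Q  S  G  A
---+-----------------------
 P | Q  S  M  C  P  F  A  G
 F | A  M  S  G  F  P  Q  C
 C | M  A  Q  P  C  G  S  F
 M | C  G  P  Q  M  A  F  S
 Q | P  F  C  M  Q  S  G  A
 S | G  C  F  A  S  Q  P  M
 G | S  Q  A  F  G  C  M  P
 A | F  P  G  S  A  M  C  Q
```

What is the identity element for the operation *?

The identity e satisfies e*x = x for all x, so its row in the table reproduces the column headers.
Row Q reads: P, F, C, M, Q, S, G, A — exactly the header order. So Q is the identity.
(Structurally, K here is isomorphic to the dihedral group D_4.)

Q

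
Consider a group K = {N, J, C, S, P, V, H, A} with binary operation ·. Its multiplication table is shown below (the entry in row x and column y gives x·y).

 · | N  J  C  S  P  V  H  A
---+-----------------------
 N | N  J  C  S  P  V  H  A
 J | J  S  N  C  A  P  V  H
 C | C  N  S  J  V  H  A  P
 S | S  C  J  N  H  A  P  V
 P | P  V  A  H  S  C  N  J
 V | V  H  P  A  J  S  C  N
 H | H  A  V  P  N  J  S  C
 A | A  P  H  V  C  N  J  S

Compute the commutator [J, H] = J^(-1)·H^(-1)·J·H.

S

Identity is N; from the table J^(-1) = C and H^(-1) = P.
C·P = V
V·J = H
H·H = S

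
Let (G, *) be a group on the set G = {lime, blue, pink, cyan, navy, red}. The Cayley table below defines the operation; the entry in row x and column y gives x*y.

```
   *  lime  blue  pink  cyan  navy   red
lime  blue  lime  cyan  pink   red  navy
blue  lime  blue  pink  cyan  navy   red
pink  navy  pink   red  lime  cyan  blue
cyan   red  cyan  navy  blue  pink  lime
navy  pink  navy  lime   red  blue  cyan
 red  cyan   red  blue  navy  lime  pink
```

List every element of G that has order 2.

{cyan, lime, navy}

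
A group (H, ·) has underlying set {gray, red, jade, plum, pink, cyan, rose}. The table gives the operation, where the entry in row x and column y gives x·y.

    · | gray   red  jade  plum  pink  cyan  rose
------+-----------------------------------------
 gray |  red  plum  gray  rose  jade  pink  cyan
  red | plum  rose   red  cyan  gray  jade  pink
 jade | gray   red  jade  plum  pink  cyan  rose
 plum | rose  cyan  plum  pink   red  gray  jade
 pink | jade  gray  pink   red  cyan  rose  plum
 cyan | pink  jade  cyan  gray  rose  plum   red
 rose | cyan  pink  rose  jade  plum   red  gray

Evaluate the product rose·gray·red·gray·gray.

red

rose·gray = cyan
cyan·red = jade
jade·gray = gray
gray·gray = red
(Structurally, H here is isomorphic to the cyclic group Z_7.)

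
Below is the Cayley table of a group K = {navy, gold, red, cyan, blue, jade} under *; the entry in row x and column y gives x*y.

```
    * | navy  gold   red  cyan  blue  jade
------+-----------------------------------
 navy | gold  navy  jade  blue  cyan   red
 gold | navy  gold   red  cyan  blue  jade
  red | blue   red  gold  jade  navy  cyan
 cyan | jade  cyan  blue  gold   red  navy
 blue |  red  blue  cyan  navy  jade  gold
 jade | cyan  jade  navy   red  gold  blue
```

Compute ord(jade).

3

The identity element is gold (its row matches the header).
jade^1 = jade
jade^2 = jade*jade = blue
jade^3 = blue*jade = gold
The first power of jade equal to the identity is jade^3, so ord(jade) = 3.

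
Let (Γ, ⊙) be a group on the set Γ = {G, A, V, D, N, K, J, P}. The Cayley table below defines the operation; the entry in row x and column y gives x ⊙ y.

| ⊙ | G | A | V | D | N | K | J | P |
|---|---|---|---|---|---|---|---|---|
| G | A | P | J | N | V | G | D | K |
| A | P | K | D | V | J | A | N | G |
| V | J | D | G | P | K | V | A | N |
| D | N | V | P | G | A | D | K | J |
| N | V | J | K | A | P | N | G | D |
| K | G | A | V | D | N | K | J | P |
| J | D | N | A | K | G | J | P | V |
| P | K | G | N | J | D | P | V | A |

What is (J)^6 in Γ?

G

J^1 = J
J^2 = J ⊙ J = P
J^3 = P ⊙ J = V
J^4 = V ⊙ J = A
J^5 = A ⊙ J = N
J^6 = N ⊙ J = G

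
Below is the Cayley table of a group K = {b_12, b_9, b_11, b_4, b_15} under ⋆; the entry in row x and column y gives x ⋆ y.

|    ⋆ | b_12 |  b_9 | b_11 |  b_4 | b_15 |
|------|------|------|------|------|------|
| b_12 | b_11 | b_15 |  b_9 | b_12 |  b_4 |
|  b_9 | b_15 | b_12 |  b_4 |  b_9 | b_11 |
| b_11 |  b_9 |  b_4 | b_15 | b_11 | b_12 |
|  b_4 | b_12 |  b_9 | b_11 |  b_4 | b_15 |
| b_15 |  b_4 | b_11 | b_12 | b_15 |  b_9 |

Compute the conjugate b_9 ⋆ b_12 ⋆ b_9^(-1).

The identity is b_4. In row b_9, the entry b_4 sits in column b_11, so b_9^(-1) = b_11.
b_9 ⋆ b_12 = b_15
b_15 ⋆ b_11 = b_12

b_12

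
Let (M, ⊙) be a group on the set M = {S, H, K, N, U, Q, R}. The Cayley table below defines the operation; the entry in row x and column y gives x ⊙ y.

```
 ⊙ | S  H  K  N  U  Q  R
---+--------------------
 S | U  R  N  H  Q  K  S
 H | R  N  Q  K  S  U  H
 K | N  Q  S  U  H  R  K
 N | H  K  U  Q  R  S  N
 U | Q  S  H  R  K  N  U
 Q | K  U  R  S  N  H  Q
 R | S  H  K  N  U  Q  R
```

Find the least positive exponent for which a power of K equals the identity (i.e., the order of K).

The identity element is R (its row matches the header).
K^1 = K
K^2 = K ⊙ K = S
K^3 = S ⊙ K = N
K^4 = N ⊙ K = U
K^5 = U ⊙ K = H
K^6 = H ⊙ K = Q
K^7 = Q ⊙ K = R
The first power of K equal to the identity is K^7, so ord(K) = 7.
(Structurally, M here is isomorphic to the cyclic group Z_7.)

7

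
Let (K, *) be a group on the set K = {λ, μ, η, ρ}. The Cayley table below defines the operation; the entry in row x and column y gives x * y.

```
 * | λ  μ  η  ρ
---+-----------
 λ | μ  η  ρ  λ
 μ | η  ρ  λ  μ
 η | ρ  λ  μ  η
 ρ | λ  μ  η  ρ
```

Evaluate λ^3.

λ^1 = λ
λ^2 = λ * λ = μ
λ^3 = μ * λ = η
(Structurally, K here is isomorphic to the cyclic group Z_4.)

η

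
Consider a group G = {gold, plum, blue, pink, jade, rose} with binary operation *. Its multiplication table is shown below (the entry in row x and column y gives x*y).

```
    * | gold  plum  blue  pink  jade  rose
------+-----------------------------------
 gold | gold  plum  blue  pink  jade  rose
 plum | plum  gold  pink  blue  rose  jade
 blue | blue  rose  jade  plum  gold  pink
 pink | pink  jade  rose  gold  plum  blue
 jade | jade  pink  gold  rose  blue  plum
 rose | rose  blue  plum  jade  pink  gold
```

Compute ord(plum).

2

The identity element is gold (its row matches the header).
plum^1 = plum
plum^2 = plum*plum = gold
The first power of plum equal to the identity is plum^2, so ord(plum) = 2.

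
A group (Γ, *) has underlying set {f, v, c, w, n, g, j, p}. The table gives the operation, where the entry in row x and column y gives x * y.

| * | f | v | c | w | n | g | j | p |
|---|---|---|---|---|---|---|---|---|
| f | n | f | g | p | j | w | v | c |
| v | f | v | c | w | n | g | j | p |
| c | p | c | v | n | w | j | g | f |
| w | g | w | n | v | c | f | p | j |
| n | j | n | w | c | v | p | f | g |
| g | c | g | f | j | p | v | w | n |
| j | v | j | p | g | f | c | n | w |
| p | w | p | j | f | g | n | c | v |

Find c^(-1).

c

First locate the identity: row v matches the header, so v is the identity.
Scan row c for v: c * c = v. Hence c^(-1) = c.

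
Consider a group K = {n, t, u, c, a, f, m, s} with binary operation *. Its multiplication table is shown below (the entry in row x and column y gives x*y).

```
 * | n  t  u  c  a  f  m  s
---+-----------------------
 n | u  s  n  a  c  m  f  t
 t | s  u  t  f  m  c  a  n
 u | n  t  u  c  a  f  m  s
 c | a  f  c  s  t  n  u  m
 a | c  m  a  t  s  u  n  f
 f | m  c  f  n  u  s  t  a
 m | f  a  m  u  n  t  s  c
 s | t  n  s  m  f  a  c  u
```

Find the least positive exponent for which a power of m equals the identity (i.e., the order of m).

The identity element is u (its row matches the header).
m^1 = m
m^2 = m*m = s
m^3 = s*m = c
m^4 = c*m = u
The first power of m equal to the identity is m^4, so ord(m) = 4.

4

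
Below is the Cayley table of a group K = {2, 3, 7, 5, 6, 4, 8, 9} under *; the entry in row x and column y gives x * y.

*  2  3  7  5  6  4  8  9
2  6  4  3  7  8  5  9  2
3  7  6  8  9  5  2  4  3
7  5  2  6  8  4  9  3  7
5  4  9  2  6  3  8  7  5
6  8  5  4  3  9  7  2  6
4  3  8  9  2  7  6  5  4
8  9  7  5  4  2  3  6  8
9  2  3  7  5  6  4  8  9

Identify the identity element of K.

9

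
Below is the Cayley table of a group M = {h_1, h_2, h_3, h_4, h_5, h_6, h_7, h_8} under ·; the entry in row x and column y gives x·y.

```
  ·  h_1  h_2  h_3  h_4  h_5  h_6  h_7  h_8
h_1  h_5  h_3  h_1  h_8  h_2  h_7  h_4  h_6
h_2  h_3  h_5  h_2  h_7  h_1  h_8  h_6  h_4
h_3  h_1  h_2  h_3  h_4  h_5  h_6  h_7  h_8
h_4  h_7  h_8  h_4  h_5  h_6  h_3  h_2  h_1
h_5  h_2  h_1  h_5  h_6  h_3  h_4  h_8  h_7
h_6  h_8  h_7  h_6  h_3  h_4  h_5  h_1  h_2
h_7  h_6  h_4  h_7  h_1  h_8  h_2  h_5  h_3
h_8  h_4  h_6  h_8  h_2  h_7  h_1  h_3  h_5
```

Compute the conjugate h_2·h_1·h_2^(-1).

The identity is h_3. In row h_2, the entry h_3 sits in column h_1, so h_2^(-1) = h_1.
h_2·h_1 = h_3
h_3·h_1 = h_1

h_1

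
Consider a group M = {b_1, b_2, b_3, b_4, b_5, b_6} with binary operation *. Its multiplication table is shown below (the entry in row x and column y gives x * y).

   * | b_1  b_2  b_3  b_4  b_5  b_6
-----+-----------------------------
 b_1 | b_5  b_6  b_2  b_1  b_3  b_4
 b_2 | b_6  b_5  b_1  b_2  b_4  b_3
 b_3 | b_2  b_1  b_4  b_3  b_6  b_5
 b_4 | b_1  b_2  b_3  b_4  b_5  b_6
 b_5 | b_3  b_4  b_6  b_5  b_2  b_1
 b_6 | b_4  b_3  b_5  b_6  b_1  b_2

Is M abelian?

Yes

Check whether the table is symmetric across its main diagonal.
Every entry (row x, col y) equals the entry (row y, col x), so M is abelian.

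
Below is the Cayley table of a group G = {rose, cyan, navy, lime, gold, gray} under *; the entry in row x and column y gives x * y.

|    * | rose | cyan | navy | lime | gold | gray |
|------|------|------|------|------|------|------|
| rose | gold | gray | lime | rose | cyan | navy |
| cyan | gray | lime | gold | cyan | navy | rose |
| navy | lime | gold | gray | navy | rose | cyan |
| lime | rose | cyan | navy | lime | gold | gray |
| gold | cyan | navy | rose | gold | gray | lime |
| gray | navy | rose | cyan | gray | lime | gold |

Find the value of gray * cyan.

rose

Read row gray, column cyan: gray * cyan = rose.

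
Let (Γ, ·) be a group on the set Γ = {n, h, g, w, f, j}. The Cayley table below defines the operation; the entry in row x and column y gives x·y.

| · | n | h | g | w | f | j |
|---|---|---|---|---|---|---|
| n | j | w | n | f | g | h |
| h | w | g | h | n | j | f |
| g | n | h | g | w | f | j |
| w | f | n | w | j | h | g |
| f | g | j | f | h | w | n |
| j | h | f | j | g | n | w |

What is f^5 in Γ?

f^1 = f
f^2 = f·f = w
f^3 = w·f = h
f^4 = h·f = j
f^5 = j·f = n
(Structurally, Γ here is isomorphic to the cyclic group Z_6.)

n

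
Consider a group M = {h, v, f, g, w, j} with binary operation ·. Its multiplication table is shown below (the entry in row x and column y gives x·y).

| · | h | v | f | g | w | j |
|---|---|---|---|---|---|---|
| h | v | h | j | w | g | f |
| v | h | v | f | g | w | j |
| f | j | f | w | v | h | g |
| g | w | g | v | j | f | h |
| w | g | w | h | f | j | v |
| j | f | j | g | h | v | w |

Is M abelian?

Yes

Check whether the table is symmetric across its main diagonal.
Every entry (row x, col y) equals the entry (row y, col x), so M is abelian.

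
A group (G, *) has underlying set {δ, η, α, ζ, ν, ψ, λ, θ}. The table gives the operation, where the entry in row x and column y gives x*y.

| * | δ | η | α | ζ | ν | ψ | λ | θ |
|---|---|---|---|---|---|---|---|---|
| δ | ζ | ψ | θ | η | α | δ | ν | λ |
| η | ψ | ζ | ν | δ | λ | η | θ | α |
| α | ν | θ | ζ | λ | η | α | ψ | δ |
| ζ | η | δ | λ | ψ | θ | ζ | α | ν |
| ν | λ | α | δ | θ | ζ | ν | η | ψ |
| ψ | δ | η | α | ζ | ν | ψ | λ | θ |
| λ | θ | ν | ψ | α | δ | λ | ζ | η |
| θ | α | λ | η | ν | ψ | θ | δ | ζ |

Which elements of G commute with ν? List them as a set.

Compare row ν with column ν entry by entry.
ζ*ν = θ = ν*ζ, so ζ commutes with ν.
δ*ν = α but ν*δ = λ, so δ does not.
Collecting the elements that commute with ν: C(ν) = {ζ, θ, ν, ψ}.

{ζ, θ, ν, ψ}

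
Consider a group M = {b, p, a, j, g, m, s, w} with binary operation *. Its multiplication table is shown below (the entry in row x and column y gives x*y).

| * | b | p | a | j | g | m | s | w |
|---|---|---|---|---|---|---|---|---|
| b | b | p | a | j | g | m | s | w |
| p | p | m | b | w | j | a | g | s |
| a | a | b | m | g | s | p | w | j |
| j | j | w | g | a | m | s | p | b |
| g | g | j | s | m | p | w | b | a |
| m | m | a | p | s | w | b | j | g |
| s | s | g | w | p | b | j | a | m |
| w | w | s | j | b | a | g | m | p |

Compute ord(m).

2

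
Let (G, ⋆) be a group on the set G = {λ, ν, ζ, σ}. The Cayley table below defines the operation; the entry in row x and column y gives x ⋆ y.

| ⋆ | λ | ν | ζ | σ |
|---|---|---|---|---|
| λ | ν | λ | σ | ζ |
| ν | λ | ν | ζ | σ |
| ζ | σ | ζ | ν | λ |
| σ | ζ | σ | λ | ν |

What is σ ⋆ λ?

ζ

Read row σ, column λ: σ ⋆ λ = ζ.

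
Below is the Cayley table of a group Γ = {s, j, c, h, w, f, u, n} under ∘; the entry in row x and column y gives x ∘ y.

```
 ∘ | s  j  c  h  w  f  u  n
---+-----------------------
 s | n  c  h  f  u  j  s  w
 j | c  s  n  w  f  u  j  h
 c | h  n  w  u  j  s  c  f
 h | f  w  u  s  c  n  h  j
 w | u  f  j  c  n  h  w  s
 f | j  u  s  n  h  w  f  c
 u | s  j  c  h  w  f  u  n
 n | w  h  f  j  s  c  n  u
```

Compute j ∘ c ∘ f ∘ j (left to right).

j ∘ c = n
n ∘ f = c
c ∘ j = n

n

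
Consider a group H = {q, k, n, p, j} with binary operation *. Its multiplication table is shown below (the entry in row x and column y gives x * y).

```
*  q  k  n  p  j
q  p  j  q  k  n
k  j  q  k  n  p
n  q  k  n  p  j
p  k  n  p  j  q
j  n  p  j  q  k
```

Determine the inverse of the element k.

p

First locate the identity: row n matches the header, so n is the identity.
Scan row k for n: k * p = n. Hence k^(-1) = p.
(Structurally, H here is isomorphic to the cyclic group Z_5.)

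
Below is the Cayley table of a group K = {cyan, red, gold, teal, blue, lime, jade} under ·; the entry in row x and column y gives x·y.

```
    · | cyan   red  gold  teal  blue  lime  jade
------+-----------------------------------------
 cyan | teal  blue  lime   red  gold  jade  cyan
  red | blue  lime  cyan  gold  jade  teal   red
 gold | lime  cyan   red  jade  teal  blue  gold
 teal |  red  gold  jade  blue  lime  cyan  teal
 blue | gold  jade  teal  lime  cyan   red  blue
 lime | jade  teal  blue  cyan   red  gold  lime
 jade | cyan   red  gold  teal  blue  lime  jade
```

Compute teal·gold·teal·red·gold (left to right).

red

teal·gold = jade
jade·teal = teal
teal·red = gold
gold·gold = red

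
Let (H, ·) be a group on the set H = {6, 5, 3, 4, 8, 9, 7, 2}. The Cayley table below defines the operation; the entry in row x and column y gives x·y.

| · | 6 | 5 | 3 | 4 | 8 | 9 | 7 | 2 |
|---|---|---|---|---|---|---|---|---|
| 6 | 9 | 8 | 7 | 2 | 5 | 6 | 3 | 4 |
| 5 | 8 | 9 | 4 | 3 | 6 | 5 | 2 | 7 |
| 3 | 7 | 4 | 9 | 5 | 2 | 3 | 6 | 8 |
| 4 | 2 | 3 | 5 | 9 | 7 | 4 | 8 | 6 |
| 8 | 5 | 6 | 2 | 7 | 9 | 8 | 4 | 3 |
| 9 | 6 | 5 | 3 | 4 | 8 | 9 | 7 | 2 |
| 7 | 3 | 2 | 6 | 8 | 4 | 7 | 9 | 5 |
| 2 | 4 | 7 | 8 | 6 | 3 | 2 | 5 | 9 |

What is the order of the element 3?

The identity element is 9 (its row matches the header).
3^1 = 3
3^2 = 3·3 = 9
The first power of 3 equal to the identity is 3^2, so ord(3) = 2.
(Structurally, H here is isomorphic to the elementary abelian group (Z_2)^3.)

2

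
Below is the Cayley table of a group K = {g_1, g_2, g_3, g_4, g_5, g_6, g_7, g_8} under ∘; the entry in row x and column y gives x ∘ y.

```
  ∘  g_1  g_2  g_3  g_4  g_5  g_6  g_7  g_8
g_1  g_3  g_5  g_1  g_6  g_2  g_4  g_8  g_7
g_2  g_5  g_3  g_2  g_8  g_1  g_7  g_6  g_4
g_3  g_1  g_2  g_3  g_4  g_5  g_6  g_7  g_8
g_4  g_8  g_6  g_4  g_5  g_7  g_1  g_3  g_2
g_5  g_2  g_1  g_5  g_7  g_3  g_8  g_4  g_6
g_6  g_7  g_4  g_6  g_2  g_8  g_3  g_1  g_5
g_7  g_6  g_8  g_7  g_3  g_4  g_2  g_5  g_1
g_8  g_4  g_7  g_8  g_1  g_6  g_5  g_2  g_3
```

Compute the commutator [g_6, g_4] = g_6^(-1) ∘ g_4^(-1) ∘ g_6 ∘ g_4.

g_5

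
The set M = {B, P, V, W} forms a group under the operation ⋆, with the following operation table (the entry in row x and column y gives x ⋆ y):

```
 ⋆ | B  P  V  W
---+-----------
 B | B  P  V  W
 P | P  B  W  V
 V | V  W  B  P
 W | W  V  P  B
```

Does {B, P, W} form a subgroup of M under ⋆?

No

W ⋆ P = V, which is not in {B, P, W}.
The subset is not closed under ⋆, so it is not a subgroup.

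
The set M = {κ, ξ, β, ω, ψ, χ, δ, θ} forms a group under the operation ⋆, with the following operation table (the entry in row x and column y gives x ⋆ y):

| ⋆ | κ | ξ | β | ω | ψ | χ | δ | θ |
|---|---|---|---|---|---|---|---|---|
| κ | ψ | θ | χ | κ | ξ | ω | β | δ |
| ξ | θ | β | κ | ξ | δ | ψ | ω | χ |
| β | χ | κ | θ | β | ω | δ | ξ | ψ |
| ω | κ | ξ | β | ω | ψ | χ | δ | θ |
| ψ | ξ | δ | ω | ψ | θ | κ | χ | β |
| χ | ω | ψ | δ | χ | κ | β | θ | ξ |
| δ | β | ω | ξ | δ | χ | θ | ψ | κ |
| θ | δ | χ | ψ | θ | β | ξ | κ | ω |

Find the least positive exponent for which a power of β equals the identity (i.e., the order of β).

4

The identity element is ω (its row matches the header).
β^1 = β
β^2 = β ⋆ β = θ
β^3 = θ ⋆ β = ψ
β^4 = ψ ⋆ β = ω
The first power of β equal to the identity is β^4, so ord(β) = 4.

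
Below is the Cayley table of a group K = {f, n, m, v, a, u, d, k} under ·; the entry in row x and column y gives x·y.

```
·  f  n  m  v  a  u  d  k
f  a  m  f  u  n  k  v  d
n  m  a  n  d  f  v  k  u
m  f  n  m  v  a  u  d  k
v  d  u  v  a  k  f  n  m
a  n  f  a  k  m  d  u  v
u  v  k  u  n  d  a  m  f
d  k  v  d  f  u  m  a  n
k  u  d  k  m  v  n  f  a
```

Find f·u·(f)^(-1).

The identity is m. In row f, the entry m sits in column n, so f^(-1) = n.
f·u = k
k·n = d

d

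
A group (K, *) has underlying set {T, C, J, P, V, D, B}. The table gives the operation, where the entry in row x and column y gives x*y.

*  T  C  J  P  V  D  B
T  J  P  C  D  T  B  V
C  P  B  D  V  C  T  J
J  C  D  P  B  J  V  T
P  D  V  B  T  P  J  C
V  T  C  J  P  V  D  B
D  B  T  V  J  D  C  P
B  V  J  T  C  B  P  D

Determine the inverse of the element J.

First locate the identity: row V matches the header, so V is the identity.
Scan row J for V: J*D = V. Hence J^(-1) = D.

D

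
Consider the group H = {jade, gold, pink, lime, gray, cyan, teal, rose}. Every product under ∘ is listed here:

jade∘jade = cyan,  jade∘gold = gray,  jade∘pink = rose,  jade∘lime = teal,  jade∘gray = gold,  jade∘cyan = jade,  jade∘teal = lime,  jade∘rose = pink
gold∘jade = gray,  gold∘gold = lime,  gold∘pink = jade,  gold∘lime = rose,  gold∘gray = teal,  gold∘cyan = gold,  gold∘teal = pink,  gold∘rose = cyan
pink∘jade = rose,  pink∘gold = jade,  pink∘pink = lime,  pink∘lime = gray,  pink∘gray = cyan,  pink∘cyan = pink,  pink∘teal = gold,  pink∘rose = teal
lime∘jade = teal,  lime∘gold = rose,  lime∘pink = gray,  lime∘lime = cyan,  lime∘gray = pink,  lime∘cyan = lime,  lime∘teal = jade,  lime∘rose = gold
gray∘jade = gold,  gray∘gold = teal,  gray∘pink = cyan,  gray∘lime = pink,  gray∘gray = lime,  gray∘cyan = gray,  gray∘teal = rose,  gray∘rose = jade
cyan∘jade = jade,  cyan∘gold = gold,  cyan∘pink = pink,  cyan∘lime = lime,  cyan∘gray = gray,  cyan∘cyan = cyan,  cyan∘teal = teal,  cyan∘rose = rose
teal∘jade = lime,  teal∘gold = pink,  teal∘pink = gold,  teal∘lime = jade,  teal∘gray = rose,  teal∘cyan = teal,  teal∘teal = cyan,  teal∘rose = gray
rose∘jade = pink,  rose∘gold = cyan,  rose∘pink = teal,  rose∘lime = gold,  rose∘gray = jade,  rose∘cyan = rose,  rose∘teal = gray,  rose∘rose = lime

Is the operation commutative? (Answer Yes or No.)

Check whether the table is symmetric across its main diagonal.
Every entry (row x, col y) equals the entry (row y, col x), so H is abelian.

Yes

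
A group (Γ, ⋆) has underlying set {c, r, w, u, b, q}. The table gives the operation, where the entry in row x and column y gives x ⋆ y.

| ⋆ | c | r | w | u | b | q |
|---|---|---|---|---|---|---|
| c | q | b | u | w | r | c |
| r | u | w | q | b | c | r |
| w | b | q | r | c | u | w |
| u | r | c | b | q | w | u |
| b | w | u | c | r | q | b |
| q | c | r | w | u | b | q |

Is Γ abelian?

No

r ⋆ b = c but b ⋆ r = u.
Since r and b do not commute, Γ is not abelian.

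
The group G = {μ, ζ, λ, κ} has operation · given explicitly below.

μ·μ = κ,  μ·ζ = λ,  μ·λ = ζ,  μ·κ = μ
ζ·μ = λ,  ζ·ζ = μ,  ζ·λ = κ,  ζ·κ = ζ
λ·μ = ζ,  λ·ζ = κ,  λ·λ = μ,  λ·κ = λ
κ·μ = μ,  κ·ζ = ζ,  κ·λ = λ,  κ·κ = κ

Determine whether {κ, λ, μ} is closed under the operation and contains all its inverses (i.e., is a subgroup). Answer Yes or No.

No

μ·λ = ζ, which is not in {κ, λ, μ}.
The subset is not closed under ·, so it is not a subgroup.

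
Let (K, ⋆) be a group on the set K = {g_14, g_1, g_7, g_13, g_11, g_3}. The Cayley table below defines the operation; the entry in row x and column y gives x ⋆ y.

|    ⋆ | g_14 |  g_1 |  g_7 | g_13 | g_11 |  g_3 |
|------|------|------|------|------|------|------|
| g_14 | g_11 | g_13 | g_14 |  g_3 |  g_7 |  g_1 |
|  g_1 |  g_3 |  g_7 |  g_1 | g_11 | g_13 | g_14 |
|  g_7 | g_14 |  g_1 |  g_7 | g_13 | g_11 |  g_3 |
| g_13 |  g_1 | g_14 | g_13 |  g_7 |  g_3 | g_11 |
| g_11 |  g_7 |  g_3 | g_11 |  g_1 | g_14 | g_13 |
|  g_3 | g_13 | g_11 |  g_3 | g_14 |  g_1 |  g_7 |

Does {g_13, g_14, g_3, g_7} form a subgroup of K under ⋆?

g_14 ⋆ g_14 = g_11, which is not in {g_13, g_14, g_3, g_7}.
The subset is not closed under ⋆, so it is not a subgroup.

No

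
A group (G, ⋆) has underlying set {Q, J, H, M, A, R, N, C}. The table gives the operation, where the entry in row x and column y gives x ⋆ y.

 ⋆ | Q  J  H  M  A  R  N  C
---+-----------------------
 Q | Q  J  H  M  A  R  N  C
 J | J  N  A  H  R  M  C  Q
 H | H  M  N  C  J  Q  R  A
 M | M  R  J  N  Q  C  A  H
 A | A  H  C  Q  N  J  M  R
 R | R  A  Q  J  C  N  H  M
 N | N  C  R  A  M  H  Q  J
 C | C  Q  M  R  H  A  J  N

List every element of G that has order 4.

{A, C, H, J, M, R}

Identity is Q. Compute the order of each non-identity element by repeated multiplication:
  J: J → N → C → Q  (order 4)
  H: H → N → R → Q  (order 4)
  M: M → N → A → Q  (order 4)
  A: A → N → M → Q  (order 4)
  R: R → N → H → Q  (order 4)
  N: N → Q  (order 2)
  C: C → N → J → Q  (order 4)
Elements of order 4: {A, C, H, J, M, R}.
(Structurally, G here is isomorphic to the quaternion group Q_8.)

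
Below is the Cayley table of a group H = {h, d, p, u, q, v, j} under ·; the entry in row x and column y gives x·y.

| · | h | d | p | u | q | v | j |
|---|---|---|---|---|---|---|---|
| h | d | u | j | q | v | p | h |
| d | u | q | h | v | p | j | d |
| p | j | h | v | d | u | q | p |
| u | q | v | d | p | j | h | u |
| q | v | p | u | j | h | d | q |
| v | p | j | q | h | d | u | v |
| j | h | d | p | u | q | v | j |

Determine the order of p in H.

7

The identity element is j (its row matches the header).
p^1 = p
p^2 = p·p = v
p^3 = v·p = q
p^4 = q·p = u
p^5 = u·p = d
p^6 = d·p = h
p^7 = h·p = j
The first power of p equal to the identity is p^7, so ord(p) = 7.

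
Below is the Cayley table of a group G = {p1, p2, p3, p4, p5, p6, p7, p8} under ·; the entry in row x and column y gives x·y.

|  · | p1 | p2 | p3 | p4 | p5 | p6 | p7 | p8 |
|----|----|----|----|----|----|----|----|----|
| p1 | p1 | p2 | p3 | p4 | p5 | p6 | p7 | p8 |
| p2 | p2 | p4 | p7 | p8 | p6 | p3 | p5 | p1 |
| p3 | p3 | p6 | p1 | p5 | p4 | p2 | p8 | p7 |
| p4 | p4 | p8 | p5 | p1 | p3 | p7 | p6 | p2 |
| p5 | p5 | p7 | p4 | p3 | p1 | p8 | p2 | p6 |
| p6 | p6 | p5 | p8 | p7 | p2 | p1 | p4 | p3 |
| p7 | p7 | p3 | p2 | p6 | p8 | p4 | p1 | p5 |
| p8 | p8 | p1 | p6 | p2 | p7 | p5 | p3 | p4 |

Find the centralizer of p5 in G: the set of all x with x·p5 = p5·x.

Compare row p5 with column p5 entry by entry.
p3·p5 = p4 = p5·p3, so p3 commutes with p5.
p7·p5 = p8 but p5·p7 = p2, so p7 does not.
Collecting the elements that commute with p5: C(p5) = {p1, p3, p4, p5}.

{p1, p3, p4, p5}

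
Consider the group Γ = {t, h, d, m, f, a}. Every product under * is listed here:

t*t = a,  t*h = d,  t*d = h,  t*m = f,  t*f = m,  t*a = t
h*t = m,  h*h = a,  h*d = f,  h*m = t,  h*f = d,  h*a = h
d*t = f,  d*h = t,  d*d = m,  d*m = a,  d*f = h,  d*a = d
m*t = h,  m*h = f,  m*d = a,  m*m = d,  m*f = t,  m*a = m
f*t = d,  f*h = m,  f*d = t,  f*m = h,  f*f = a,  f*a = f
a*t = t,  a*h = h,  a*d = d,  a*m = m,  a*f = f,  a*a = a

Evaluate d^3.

d^1 = d
d^2 = d * d = m
d^3 = m * d = a

a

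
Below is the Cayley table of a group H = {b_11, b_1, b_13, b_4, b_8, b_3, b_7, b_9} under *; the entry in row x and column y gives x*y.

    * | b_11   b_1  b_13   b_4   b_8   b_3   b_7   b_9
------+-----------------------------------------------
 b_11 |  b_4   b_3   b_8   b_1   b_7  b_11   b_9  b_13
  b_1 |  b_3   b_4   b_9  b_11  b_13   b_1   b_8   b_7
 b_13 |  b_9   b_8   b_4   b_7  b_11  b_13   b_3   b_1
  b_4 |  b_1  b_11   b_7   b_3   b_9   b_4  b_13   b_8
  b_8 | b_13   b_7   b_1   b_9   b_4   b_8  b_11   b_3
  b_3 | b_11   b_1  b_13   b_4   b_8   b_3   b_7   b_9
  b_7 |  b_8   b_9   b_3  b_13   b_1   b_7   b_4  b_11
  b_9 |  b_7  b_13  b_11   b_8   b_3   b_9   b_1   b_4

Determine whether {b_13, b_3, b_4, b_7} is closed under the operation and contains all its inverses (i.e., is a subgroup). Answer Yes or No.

Yes

{b_13, b_3, b_4, b_7} contains the identity b_3.
Checking products: every product of two elements of {b_13, b_3, b_4, b_7} (read from the table) lies in {b_13, b_3, b_4, b_7}, so the set is closed.
In a finite group, a nonempty closed subset is a subgroup. So {b_13, b_3, b_4, b_7} ≤ H.
(Structurally, H here is isomorphic to the quaternion group Q_8.)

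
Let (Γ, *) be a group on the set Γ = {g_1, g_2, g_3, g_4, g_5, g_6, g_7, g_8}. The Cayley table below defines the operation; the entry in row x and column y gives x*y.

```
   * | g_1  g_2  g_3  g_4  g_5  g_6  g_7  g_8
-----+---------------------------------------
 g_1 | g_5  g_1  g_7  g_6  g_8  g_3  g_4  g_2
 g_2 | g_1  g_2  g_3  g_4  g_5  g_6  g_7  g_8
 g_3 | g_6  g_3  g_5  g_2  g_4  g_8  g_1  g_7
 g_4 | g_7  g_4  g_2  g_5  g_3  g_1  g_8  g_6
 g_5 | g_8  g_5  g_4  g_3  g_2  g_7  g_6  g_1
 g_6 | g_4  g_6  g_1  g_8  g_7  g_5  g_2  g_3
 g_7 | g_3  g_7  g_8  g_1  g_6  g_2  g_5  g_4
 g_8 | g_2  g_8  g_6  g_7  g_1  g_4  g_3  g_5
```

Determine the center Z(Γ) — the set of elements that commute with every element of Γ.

{g_2, g_5}

An element z is central iff its row equals its column in the table.
For g_7: g_7*g_4 = g_1 ≠ g_8 = g_4*g_7, so g_7 ∉ Z.
Checking each element this way leaves Z(Γ) = {g_2, g_5}.
(Structurally, Γ here is isomorphic to the quaternion group Q_8.)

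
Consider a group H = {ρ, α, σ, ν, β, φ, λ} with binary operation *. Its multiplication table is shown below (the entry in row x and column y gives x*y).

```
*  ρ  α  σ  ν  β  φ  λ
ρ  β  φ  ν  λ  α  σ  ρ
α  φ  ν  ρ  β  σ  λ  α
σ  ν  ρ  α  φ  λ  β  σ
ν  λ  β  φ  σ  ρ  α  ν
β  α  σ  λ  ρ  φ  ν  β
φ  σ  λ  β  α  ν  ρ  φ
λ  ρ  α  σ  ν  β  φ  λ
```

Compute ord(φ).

The identity element is λ (its row matches the header).
φ^1 = φ
φ^2 = φ*φ = ρ
φ^3 = ρ*φ = σ
φ^4 = σ*φ = β
φ^5 = β*φ = ν
φ^6 = ν*φ = α
φ^7 = α*φ = λ
The first power of φ equal to the identity is φ^7, so ord(φ) = 7.
(Structurally, H here is isomorphic to the cyclic group Z_7.)

7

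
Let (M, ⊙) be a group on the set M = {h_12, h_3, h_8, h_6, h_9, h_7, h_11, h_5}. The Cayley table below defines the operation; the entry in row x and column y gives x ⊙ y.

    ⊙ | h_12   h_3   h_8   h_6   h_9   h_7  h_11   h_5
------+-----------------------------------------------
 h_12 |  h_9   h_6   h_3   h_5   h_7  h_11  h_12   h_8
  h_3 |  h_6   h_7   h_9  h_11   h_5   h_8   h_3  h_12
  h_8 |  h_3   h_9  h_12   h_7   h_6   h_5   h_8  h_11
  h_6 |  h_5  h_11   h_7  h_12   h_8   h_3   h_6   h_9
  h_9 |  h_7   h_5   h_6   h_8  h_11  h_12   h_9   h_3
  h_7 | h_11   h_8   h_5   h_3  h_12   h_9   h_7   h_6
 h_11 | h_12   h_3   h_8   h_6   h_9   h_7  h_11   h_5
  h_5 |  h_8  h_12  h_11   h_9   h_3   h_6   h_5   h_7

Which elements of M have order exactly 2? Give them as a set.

{h_9}

Identity is h_11. Compute the order of each non-identity element by repeated multiplication:
  h_12: h_12 → h_9 → h_7 → h_11  (order 4)
  h_3: h_3 → h_7 → h_8 → h_9 → h_5 → h_12 → h_6 → h_11  (order 8)
  h_8: h_8 → h_12 → h_3 → h_9 → h_6 → h_7 → h_5 → h_11  (order 8)
  h_6: h_6 → h_12 → h_5 → h_9 → h_8 → h_7 → h_3 → h_11  (order 8)
  h_9: h_9 → h_11  (order 2)
  h_7: h_7 → h_9 → h_12 → h_11  (order 4)
  h_5: h_5 → h_7 → h_6 → h_9 → h_3 → h_12 → h_8 → h_11  (order 8)
Elements of order 2: {h_9}.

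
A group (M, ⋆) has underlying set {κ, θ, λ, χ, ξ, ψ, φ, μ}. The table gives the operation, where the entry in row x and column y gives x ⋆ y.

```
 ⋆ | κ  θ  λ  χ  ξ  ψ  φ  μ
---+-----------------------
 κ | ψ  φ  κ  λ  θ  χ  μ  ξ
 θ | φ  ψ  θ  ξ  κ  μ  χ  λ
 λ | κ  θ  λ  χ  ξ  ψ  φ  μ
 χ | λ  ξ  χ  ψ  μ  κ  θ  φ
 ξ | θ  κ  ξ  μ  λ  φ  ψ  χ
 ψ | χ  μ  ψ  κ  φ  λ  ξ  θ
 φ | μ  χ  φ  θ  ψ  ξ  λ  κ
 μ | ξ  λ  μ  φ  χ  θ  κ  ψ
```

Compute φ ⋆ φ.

Read row φ, column φ: φ ⋆ φ = λ.

λ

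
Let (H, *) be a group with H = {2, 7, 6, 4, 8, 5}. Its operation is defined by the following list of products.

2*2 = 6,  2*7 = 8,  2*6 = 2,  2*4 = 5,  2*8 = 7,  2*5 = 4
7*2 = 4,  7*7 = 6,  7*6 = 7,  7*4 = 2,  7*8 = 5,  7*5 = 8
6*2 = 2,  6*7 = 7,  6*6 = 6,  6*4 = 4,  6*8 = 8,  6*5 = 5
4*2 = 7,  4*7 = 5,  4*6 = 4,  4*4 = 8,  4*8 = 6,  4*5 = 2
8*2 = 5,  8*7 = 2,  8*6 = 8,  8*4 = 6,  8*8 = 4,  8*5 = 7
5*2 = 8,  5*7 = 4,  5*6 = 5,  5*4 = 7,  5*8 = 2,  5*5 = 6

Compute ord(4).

The identity element is 6 (its row matches the header).
4^1 = 4
4^2 = 4 * 4 = 8
4^3 = 8 * 4 = 6
The first power of 4 equal to the identity is 4^3, so ord(4) = 3.

3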